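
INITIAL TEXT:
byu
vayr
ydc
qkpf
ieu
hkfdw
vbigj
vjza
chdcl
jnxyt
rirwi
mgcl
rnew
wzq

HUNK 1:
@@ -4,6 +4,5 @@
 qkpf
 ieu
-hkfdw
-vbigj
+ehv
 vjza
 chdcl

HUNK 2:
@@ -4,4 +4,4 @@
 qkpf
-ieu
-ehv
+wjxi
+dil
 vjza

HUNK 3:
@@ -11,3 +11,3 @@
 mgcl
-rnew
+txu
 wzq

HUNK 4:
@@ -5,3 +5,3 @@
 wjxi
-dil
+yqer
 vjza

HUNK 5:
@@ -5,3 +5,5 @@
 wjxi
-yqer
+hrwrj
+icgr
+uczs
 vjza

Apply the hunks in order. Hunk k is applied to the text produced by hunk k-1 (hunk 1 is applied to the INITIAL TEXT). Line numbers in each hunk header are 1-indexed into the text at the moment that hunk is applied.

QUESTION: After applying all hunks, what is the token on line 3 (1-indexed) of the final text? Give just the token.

Hunk 1: at line 4 remove [hkfdw,vbigj] add [ehv] -> 13 lines: byu vayr ydc qkpf ieu ehv vjza chdcl jnxyt rirwi mgcl rnew wzq
Hunk 2: at line 4 remove [ieu,ehv] add [wjxi,dil] -> 13 lines: byu vayr ydc qkpf wjxi dil vjza chdcl jnxyt rirwi mgcl rnew wzq
Hunk 3: at line 11 remove [rnew] add [txu] -> 13 lines: byu vayr ydc qkpf wjxi dil vjza chdcl jnxyt rirwi mgcl txu wzq
Hunk 4: at line 5 remove [dil] add [yqer] -> 13 lines: byu vayr ydc qkpf wjxi yqer vjza chdcl jnxyt rirwi mgcl txu wzq
Hunk 5: at line 5 remove [yqer] add [hrwrj,icgr,uczs] -> 15 lines: byu vayr ydc qkpf wjxi hrwrj icgr uczs vjza chdcl jnxyt rirwi mgcl txu wzq
Final line 3: ydc

Answer: ydc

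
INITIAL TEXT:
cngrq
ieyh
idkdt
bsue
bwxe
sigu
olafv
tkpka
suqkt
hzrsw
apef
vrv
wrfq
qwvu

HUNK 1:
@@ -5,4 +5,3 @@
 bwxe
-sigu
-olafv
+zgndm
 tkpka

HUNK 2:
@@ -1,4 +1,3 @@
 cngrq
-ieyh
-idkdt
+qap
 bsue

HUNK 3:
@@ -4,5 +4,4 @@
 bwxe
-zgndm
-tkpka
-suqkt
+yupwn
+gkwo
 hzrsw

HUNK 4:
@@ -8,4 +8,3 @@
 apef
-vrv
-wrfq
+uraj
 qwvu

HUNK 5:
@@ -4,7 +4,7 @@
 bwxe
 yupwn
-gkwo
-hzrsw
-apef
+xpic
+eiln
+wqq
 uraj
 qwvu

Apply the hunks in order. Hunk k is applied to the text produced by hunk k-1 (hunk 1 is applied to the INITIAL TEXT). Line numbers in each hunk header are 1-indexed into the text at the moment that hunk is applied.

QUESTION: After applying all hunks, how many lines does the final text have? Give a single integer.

Hunk 1: at line 5 remove [sigu,olafv] add [zgndm] -> 13 lines: cngrq ieyh idkdt bsue bwxe zgndm tkpka suqkt hzrsw apef vrv wrfq qwvu
Hunk 2: at line 1 remove [ieyh,idkdt] add [qap] -> 12 lines: cngrq qap bsue bwxe zgndm tkpka suqkt hzrsw apef vrv wrfq qwvu
Hunk 3: at line 4 remove [zgndm,tkpka,suqkt] add [yupwn,gkwo] -> 11 lines: cngrq qap bsue bwxe yupwn gkwo hzrsw apef vrv wrfq qwvu
Hunk 4: at line 8 remove [vrv,wrfq] add [uraj] -> 10 lines: cngrq qap bsue bwxe yupwn gkwo hzrsw apef uraj qwvu
Hunk 5: at line 4 remove [gkwo,hzrsw,apef] add [xpic,eiln,wqq] -> 10 lines: cngrq qap bsue bwxe yupwn xpic eiln wqq uraj qwvu
Final line count: 10

Answer: 10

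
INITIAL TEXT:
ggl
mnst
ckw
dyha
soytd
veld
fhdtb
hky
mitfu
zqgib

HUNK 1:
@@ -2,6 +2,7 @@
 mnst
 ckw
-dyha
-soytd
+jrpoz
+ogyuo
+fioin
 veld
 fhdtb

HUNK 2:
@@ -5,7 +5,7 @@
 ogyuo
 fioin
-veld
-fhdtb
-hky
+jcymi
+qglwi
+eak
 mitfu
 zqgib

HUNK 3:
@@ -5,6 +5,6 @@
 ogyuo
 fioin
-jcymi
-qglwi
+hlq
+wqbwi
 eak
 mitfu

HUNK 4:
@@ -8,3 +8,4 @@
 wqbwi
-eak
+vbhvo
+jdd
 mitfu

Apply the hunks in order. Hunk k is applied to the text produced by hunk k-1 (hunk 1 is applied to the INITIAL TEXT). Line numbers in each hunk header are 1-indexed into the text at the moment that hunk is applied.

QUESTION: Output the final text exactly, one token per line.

Hunk 1: at line 2 remove [dyha,soytd] add [jrpoz,ogyuo,fioin] -> 11 lines: ggl mnst ckw jrpoz ogyuo fioin veld fhdtb hky mitfu zqgib
Hunk 2: at line 5 remove [veld,fhdtb,hky] add [jcymi,qglwi,eak] -> 11 lines: ggl mnst ckw jrpoz ogyuo fioin jcymi qglwi eak mitfu zqgib
Hunk 3: at line 5 remove [jcymi,qglwi] add [hlq,wqbwi] -> 11 lines: ggl mnst ckw jrpoz ogyuo fioin hlq wqbwi eak mitfu zqgib
Hunk 4: at line 8 remove [eak] add [vbhvo,jdd] -> 12 lines: ggl mnst ckw jrpoz ogyuo fioin hlq wqbwi vbhvo jdd mitfu zqgib

Answer: ggl
mnst
ckw
jrpoz
ogyuo
fioin
hlq
wqbwi
vbhvo
jdd
mitfu
zqgib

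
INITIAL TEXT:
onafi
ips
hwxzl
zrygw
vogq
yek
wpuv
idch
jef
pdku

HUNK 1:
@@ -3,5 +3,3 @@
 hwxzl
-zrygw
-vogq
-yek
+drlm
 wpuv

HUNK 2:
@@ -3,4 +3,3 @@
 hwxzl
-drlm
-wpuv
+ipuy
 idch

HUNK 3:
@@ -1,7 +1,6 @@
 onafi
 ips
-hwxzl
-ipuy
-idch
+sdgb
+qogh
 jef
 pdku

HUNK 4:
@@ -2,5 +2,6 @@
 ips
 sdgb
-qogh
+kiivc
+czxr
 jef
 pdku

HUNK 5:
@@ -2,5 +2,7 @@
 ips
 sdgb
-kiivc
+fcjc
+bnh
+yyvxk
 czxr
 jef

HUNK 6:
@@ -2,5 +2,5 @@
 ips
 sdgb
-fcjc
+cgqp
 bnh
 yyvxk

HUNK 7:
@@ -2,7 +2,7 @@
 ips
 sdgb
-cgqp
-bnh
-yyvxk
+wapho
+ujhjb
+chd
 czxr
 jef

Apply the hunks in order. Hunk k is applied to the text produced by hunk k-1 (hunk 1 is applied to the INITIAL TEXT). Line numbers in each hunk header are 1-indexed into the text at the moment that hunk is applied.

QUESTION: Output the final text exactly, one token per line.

Answer: onafi
ips
sdgb
wapho
ujhjb
chd
czxr
jef
pdku

Derivation:
Hunk 1: at line 3 remove [zrygw,vogq,yek] add [drlm] -> 8 lines: onafi ips hwxzl drlm wpuv idch jef pdku
Hunk 2: at line 3 remove [drlm,wpuv] add [ipuy] -> 7 lines: onafi ips hwxzl ipuy idch jef pdku
Hunk 3: at line 1 remove [hwxzl,ipuy,idch] add [sdgb,qogh] -> 6 lines: onafi ips sdgb qogh jef pdku
Hunk 4: at line 2 remove [qogh] add [kiivc,czxr] -> 7 lines: onafi ips sdgb kiivc czxr jef pdku
Hunk 5: at line 2 remove [kiivc] add [fcjc,bnh,yyvxk] -> 9 lines: onafi ips sdgb fcjc bnh yyvxk czxr jef pdku
Hunk 6: at line 2 remove [fcjc] add [cgqp] -> 9 lines: onafi ips sdgb cgqp bnh yyvxk czxr jef pdku
Hunk 7: at line 2 remove [cgqp,bnh,yyvxk] add [wapho,ujhjb,chd] -> 9 lines: onafi ips sdgb wapho ujhjb chd czxr jef pdku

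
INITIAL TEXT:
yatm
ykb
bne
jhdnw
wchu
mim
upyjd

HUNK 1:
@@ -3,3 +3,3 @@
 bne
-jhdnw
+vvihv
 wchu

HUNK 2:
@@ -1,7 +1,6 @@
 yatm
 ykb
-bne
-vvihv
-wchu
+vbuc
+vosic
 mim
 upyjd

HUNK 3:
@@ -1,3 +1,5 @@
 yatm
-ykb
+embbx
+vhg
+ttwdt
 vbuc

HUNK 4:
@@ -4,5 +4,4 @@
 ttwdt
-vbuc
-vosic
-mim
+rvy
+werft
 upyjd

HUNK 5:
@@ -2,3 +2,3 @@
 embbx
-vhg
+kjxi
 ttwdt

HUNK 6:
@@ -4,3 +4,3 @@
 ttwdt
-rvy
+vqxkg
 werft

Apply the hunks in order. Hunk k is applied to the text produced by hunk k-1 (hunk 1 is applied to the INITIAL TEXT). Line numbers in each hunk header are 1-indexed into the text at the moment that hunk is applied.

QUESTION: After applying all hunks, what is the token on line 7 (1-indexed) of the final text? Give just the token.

Answer: upyjd

Derivation:
Hunk 1: at line 3 remove [jhdnw] add [vvihv] -> 7 lines: yatm ykb bne vvihv wchu mim upyjd
Hunk 2: at line 1 remove [bne,vvihv,wchu] add [vbuc,vosic] -> 6 lines: yatm ykb vbuc vosic mim upyjd
Hunk 3: at line 1 remove [ykb] add [embbx,vhg,ttwdt] -> 8 lines: yatm embbx vhg ttwdt vbuc vosic mim upyjd
Hunk 4: at line 4 remove [vbuc,vosic,mim] add [rvy,werft] -> 7 lines: yatm embbx vhg ttwdt rvy werft upyjd
Hunk 5: at line 2 remove [vhg] add [kjxi] -> 7 lines: yatm embbx kjxi ttwdt rvy werft upyjd
Hunk 6: at line 4 remove [rvy] add [vqxkg] -> 7 lines: yatm embbx kjxi ttwdt vqxkg werft upyjd
Final line 7: upyjd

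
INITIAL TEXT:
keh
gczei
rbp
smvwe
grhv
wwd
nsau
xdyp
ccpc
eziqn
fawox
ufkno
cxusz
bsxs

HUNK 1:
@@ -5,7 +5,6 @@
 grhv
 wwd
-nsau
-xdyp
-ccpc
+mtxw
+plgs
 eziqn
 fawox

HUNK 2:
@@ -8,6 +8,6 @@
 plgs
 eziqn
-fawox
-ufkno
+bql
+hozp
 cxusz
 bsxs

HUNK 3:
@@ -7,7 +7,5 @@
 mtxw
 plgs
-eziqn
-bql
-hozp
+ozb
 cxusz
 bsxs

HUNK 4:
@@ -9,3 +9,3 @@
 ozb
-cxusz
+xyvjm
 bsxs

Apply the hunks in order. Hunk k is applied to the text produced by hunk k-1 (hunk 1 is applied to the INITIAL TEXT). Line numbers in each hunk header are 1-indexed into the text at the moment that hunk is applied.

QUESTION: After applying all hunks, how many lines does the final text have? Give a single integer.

Hunk 1: at line 5 remove [nsau,xdyp,ccpc] add [mtxw,plgs] -> 13 lines: keh gczei rbp smvwe grhv wwd mtxw plgs eziqn fawox ufkno cxusz bsxs
Hunk 2: at line 8 remove [fawox,ufkno] add [bql,hozp] -> 13 lines: keh gczei rbp smvwe grhv wwd mtxw plgs eziqn bql hozp cxusz bsxs
Hunk 3: at line 7 remove [eziqn,bql,hozp] add [ozb] -> 11 lines: keh gczei rbp smvwe grhv wwd mtxw plgs ozb cxusz bsxs
Hunk 4: at line 9 remove [cxusz] add [xyvjm] -> 11 lines: keh gczei rbp smvwe grhv wwd mtxw plgs ozb xyvjm bsxs
Final line count: 11

Answer: 11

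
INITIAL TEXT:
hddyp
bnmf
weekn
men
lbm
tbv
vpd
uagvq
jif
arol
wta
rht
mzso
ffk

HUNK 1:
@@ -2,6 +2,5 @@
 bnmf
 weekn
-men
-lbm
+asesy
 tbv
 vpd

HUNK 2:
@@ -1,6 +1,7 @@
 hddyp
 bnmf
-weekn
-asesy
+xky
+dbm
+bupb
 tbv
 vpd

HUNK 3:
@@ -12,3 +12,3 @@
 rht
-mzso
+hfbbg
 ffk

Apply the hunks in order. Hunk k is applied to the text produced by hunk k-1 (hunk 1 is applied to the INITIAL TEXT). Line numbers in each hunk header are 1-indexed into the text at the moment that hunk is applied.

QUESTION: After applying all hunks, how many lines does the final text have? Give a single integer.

Answer: 14

Derivation:
Hunk 1: at line 2 remove [men,lbm] add [asesy] -> 13 lines: hddyp bnmf weekn asesy tbv vpd uagvq jif arol wta rht mzso ffk
Hunk 2: at line 1 remove [weekn,asesy] add [xky,dbm,bupb] -> 14 lines: hddyp bnmf xky dbm bupb tbv vpd uagvq jif arol wta rht mzso ffk
Hunk 3: at line 12 remove [mzso] add [hfbbg] -> 14 lines: hddyp bnmf xky dbm bupb tbv vpd uagvq jif arol wta rht hfbbg ffk
Final line count: 14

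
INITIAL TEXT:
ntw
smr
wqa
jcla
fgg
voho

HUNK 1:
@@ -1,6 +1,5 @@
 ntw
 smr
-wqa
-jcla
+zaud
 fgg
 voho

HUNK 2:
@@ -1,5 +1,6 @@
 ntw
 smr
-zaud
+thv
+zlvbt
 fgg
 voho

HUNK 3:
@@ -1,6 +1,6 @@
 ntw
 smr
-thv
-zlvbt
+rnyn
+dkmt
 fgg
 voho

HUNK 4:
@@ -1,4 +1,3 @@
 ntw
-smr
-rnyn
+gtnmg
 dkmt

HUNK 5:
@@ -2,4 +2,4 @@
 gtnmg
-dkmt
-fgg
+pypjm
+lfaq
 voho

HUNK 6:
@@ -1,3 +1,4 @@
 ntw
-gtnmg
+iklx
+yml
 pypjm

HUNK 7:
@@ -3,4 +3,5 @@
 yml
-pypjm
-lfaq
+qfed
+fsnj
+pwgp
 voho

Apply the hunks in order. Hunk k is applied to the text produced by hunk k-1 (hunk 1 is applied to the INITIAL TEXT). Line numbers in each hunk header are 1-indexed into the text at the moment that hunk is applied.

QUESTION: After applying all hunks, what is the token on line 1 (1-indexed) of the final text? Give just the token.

Hunk 1: at line 1 remove [wqa,jcla] add [zaud] -> 5 lines: ntw smr zaud fgg voho
Hunk 2: at line 1 remove [zaud] add [thv,zlvbt] -> 6 lines: ntw smr thv zlvbt fgg voho
Hunk 3: at line 1 remove [thv,zlvbt] add [rnyn,dkmt] -> 6 lines: ntw smr rnyn dkmt fgg voho
Hunk 4: at line 1 remove [smr,rnyn] add [gtnmg] -> 5 lines: ntw gtnmg dkmt fgg voho
Hunk 5: at line 2 remove [dkmt,fgg] add [pypjm,lfaq] -> 5 lines: ntw gtnmg pypjm lfaq voho
Hunk 6: at line 1 remove [gtnmg] add [iklx,yml] -> 6 lines: ntw iklx yml pypjm lfaq voho
Hunk 7: at line 3 remove [pypjm,lfaq] add [qfed,fsnj,pwgp] -> 7 lines: ntw iklx yml qfed fsnj pwgp voho
Final line 1: ntw

Answer: ntw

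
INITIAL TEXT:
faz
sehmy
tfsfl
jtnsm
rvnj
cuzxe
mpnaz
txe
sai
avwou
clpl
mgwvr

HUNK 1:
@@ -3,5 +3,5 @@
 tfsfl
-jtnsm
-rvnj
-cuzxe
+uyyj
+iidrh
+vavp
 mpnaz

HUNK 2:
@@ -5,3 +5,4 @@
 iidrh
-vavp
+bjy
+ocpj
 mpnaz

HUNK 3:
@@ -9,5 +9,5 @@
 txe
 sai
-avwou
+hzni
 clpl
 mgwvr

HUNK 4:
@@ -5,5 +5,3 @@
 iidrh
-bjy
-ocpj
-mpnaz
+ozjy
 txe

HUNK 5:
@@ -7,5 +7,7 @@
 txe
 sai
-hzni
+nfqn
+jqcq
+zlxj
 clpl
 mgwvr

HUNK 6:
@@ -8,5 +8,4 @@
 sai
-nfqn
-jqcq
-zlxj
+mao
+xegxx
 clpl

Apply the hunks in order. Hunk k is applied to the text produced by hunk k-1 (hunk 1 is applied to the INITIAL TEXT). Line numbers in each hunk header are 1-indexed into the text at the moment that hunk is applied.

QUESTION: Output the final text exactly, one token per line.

Answer: faz
sehmy
tfsfl
uyyj
iidrh
ozjy
txe
sai
mao
xegxx
clpl
mgwvr

Derivation:
Hunk 1: at line 3 remove [jtnsm,rvnj,cuzxe] add [uyyj,iidrh,vavp] -> 12 lines: faz sehmy tfsfl uyyj iidrh vavp mpnaz txe sai avwou clpl mgwvr
Hunk 2: at line 5 remove [vavp] add [bjy,ocpj] -> 13 lines: faz sehmy tfsfl uyyj iidrh bjy ocpj mpnaz txe sai avwou clpl mgwvr
Hunk 3: at line 9 remove [avwou] add [hzni] -> 13 lines: faz sehmy tfsfl uyyj iidrh bjy ocpj mpnaz txe sai hzni clpl mgwvr
Hunk 4: at line 5 remove [bjy,ocpj,mpnaz] add [ozjy] -> 11 lines: faz sehmy tfsfl uyyj iidrh ozjy txe sai hzni clpl mgwvr
Hunk 5: at line 7 remove [hzni] add [nfqn,jqcq,zlxj] -> 13 lines: faz sehmy tfsfl uyyj iidrh ozjy txe sai nfqn jqcq zlxj clpl mgwvr
Hunk 6: at line 8 remove [nfqn,jqcq,zlxj] add [mao,xegxx] -> 12 lines: faz sehmy tfsfl uyyj iidrh ozjy txe sai mao xegxx clpl mgwvr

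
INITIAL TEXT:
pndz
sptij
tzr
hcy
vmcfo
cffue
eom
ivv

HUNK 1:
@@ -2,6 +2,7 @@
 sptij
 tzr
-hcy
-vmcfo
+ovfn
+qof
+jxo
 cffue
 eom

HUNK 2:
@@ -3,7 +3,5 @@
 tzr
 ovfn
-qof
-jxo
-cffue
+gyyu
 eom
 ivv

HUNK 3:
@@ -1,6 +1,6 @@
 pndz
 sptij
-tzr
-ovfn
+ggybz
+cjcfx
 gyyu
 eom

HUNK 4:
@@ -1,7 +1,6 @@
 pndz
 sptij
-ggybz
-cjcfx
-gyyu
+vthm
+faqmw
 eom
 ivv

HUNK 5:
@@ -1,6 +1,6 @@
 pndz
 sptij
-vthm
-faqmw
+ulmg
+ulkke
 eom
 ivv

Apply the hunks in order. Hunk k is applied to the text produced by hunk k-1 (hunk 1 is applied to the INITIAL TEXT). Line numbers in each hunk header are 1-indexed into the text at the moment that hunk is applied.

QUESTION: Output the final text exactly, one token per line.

Hunk 1: at line 2 remove [hcy,vmcfo] add [ovfn,qof,jxo] -> 9 lines: pndz sptij tzr ovfn qof jxo cffue eom ivv
Hunk 2: at line 3 remove [qof,jxo,cffue] add [gyyu] -> 7 lines: pndz sptij tzr ovfn gyyu eom ivv
Hunk 3: at line 1 remove [tzr,ovfn] add [ggybz,cjcfx] -> 7 lines: pndz sptij ggybz cjcfx gyyu eom ivv
Hunk 4: at line 1 remove [ggybz,cjcfx,gyyu] add [vthm,faqmw] -> 6 lines: pndz sptij vthm faqmw eom ivv
Hunk 5: at line 1 remove [vthm,faqmw] add [ulmg,ulkke] -> 6 lines: pndz sptij ulmg ulkke eom ivv

Answer: pndz
sptij
ulmg
ulkke
eom
ivv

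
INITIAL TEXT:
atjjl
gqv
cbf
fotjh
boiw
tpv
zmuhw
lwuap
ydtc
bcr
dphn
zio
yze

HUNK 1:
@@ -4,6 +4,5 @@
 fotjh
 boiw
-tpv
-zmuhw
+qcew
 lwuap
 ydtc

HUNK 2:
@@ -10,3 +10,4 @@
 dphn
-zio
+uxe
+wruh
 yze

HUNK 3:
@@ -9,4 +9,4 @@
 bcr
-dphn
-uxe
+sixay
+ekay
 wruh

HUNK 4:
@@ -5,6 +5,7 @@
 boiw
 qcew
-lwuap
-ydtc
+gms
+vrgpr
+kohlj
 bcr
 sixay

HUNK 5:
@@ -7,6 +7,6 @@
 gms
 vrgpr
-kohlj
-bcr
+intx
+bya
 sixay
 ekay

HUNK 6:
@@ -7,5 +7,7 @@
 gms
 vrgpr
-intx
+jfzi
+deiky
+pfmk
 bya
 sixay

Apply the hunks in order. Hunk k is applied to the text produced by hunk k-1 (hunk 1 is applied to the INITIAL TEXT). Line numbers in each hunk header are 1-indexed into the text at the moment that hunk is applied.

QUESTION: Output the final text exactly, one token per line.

Hunk 1: at line 4 remove [tpv,zmuhw] add [qcew] -> 12 lines: atjjl gqv cbf fotjh boiw qcew lwuap ydtc bcr dphn zio yze
Hunk 2: at line 10 remove [zio] add [uxe,wruh] -> 13 lines: atjjl gqv cbf fotjh boiw qcew lwuap ydtc bcr dphn uxe wruh yze
Hunk 3: at line 9 remove [dphn,uxe] add [sixay,ekay] -> 13 lines: atjjl gqv cbf fotjh boiw qcew lwuap ydtc bcr sixay ekay wruh yze
Hunk 4: at line 5 remove [lwuap,ydtc] add [gms,vrgpr,kohlj] -> 14 lines: atjjl gqv cbf fotjh boiw qcew gms vrgpr kohlj bcr sixay ekay wruh yze
Hunk 5: at line 7 remove [kohlj,bcr] add [intx,bya] -> 14 lines: atjjl gqv cbf fotjh boiw qcew gms vrgpr intx bya sixay ekay wruh yze
Hunk 6: at line 7 remove [intx] add [jfzi,deiky,pfmk] -> 16 lines: atjjl gqv cbf fotjh boiw qcew gms vrgpr jfzi deiky pfmk bya sixay ekay wruh yze

Answer: atjjl
gqv
cbf
fotjh
boiw
qcew
gms
vrgpr
jfzi
deiky
pfmk
bya
sixay
ekay
wruh
yze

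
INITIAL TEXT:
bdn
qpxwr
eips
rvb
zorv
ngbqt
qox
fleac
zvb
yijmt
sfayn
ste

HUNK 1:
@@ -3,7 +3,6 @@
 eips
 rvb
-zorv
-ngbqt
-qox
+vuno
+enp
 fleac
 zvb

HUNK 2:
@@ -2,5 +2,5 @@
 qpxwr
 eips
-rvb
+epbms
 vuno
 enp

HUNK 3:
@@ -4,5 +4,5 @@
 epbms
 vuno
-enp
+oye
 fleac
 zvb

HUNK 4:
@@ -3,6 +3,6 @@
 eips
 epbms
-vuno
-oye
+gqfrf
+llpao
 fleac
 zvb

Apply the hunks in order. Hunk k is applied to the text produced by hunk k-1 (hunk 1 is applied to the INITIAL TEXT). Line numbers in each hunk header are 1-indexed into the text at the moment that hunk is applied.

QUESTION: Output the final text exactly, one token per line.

Hunk 1: at line 3 remove [zorv,ngbqt,qox] add [vuno,enp] -> 11 lines: bdn qpxwr eips rvb vuno enp fleac zvb yijmt sfayn ste
Hunk 2: at line 2 remove [rvb] add [epbms] -> 11 lines: bdn qpxwr eips epbms vuno enp fleac zvb yijmt sfayn ste
Hunk 3: at line 4 remove [enp] add [oye] -> 11 lines: bdn qpxwr eips epbms vuno oye fleac zvb yijmt sfayn ste
Hunk 4: at line 3 remove [vuno,oye] add [gqfrf,llpao] -> 11 lines: bdn qpxwr eips epbms gqfrf llpao fleac zvb yijmt sfayn ste

Answer: bdn
qpxwr
eips
epbms
gqfrf
llpao
fleac
zvb
yijmt
sfayn
ste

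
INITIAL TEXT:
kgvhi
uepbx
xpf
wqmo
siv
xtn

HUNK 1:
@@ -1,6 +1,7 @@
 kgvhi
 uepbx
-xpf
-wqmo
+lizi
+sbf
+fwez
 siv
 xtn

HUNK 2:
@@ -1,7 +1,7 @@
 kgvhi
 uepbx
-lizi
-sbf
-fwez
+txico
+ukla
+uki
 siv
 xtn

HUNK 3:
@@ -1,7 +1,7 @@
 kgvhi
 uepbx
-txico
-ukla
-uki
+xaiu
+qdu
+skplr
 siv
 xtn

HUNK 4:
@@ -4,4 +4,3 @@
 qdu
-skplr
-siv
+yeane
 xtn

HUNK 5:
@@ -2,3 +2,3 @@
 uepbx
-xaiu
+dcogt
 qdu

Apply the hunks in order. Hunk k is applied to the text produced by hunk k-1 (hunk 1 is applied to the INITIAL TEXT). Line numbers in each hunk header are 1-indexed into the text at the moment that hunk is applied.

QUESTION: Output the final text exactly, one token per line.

Hunk 1: at line 1 remove [xpf,wqmo] add [lizi,sbf,fwez] -> 7 lines: kgvhi uepbx lizi sbf fwez siv xtn
Hunk 2: at line 1 remove [lizi,sbf,fwez] add [txico,ukla,uki] -> 7 lines: kgvhi uepbx txico ukla uki siv xtn
Hunk 3: at line 1 remove [txico,ukla,uki] add [xaiu,qdu,skplr] -> 7 lines: kgvhi uepbx xaiu qdu skplr siv xtn
Hunk 4: at line 4 remove [skplr,siv] add [yeane] -> 6 lines: kgvhi uepbx xaiu qdu yeane xtn
Hunk 5: at line 2 remove [xaiu] add [dcogt] -> 6 lines: kgvhi uepbx dcogt qdu yeane xtn

Answer: kgvhi
uepbx
dcogt
qdu
yeane
xtn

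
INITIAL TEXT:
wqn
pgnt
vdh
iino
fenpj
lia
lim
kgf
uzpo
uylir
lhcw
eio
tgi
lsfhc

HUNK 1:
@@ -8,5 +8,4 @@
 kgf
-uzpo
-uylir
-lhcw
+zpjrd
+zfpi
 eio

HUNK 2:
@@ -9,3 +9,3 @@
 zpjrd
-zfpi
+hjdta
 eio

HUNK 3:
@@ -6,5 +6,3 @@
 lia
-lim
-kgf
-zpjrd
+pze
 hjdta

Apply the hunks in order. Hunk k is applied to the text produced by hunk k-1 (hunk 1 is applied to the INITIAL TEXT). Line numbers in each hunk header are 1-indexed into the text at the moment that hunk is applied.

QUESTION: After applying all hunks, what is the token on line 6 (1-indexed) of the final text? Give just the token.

Answer: lia

Derivation:
Hunk 1: at line 8 remove [uzpo,uylir,lhcw] add [zpjrd,zfpi] -> 13 lines: wqn pgnt vdh iino fenpj lia lim kgf zpjrd zfpi eio tgi lsfhc
Hunk 2: at line 9 remove [zfpi] add [hjdta] -> 13 lines: wqn pgnt vdh iino fenpj lia lim kgf zpjrd hjdta eio tgi lsfhc
Hunk 3: at line 6 remove [lim,kgf,zpjrd] add [pze] -> 11 lines: wqn pgnt vdh iino fenpj lia pze hjdta eio tgi lsfhc
Final line 6: lia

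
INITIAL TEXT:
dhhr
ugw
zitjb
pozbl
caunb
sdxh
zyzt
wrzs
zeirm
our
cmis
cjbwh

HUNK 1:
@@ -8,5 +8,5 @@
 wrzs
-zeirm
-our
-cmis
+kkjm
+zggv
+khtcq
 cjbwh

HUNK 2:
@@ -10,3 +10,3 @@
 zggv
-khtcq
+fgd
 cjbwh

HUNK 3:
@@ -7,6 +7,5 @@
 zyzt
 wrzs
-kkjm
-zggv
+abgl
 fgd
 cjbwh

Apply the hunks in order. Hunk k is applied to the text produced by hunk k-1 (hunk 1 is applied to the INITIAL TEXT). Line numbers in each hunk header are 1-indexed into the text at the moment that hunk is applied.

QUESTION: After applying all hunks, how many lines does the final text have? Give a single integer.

Answer: 11

Derivation:
Hunk 1: at line 8 remove [zeirm,our,cmis] add [kkjm,zggv,khtcq] -> 12 lines: dhhr ugw zitjb pozbl caunb sdxh zyzt wrzs kkjm zggv khtcq cjbwh
Hunk 2: at line 10 remove [khtcq] add [fgd] -> 12 lines: dhhr ugw zitjb pozbl caunb sdxh zyzt wrzs kkjm zggv fgd cjbwh
Hunk 3: at line 7 remove [kkjm,zggv] add [abgl] -> 11 lines: dhhr ugw zitjb pozbl caunb sdxh zyzt wrzs abgl fgd cjbwh
Final line count: 11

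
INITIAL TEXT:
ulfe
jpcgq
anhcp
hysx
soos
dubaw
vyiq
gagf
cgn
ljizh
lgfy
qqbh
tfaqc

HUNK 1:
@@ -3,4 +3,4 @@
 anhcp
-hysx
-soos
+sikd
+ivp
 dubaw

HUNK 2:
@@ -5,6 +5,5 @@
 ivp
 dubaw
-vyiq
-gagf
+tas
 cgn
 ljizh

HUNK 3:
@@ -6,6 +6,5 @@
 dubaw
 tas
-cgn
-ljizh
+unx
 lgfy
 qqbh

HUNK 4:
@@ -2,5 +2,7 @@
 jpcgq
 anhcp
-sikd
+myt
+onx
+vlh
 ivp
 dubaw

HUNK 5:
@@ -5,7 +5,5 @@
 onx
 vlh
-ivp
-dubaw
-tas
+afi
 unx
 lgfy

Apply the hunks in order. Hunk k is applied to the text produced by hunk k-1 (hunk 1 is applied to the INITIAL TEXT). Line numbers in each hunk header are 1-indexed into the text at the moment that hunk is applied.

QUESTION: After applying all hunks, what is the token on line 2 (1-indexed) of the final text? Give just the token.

Hunk 1: at line 3 remove [hysx,soos] add [sikd,ivp] -> 13 lines: ulfe jpcgq anhcp sikd ivp dubaw vyiq gagf cgn ljizh lgfy qqbh tfaqc
Hunk 2: at line 5 remove [vyiq,gagf] add [tas] -> 12 lines: ulfe jpcgq anhcp sikd ivp dubaw tas cgn ljizh lgfy qqbh tfaqc
Hunk 3: at line 6 remove [cgn,ljizh] add [unx] -> 11 lines: ulfe jpcgq anhcp sikd ivp dubaw tas unx lgfy qqbh tfaqc
Hunk 4: at line 2 remove [sikd] add [myt,onx,vlh] -> 13 lines: ulfe jpcgq anhcp myt onx vlh ivp dubaw tas unx lgfy qqbh tfaqc
Hunk 5: at line 5 remove [ivp,dubaw,tas] add [afi] -> 11 lines: ulfe jpcgq anhcp myt onx vlh afi unx lgfy qqbh tfaqc
Final line 2: jpcgq

Answer: jpcgq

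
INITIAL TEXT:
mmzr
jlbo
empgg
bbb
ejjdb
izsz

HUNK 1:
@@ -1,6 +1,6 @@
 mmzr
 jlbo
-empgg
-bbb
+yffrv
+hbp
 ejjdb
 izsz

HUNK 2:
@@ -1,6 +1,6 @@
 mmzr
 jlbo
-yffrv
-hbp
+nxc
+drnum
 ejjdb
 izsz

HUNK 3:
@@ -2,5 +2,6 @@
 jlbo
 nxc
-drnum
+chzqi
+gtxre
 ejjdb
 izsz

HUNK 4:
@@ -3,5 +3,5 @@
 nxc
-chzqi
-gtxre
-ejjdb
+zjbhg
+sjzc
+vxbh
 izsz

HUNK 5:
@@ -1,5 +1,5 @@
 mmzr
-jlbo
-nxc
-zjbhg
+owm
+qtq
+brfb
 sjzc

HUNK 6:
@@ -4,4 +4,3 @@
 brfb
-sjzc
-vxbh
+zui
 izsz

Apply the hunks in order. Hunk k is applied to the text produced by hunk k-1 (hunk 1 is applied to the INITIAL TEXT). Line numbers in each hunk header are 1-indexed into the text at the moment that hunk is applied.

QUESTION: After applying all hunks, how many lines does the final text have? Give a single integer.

Answer: 6

Derivation:
Hunk 1: at line 1 remove [empgg,bbb] add [yffrv,hbp] -> 6 lines: mmzr jlbo yffrv hbp ejjdb izsz
Hunk 2: at line 1 remove [yffrv,hbp] add [nxc,drnum] -> 6 lines: mmzr jlbo nxc drnum ejjdb izsz
Hunk 3: at line 2 remove [drnum] add [chzqi,gtxre] -> 7 lines: mmzr jlbo nxc chzqi gtxre ejjdb izsz
Hunk 4: at line 3 remove [chzqi,gtxre,ejjdb] add [zjbhg,sjzc,vxbh] -> 7 lines: mmzr jlbo nxc zjbhg sjzc vxbh izsz
Hunk 5: at line 1 remove [jlbo,nxc,zjbhg] add [owm,qtq,brfb] -> 7 lines: mmzr owm qtq brfb sjzc vxbh izsz
Hunk 6: at line 4 remove [sjzc,vxbh] add [zui] -> 6 lines: mmzr owm qtq brfb zui izsz
Final line count: 6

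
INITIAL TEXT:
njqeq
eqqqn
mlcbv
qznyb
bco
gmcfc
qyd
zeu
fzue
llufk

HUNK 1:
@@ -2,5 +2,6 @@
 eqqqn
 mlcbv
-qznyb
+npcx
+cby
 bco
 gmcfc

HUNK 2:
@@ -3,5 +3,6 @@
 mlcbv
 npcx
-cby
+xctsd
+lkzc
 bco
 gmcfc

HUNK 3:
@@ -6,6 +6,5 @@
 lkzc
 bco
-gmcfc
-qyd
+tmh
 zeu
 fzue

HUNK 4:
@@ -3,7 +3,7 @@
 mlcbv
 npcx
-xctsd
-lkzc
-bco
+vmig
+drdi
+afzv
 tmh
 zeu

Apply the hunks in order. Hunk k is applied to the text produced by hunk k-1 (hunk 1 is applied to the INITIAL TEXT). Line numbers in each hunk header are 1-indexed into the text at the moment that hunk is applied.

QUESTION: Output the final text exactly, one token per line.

Hunk 1: at line 2 remove [qznyb] add [npcx,cby] -> 11 lines: njqeq eqqqn mlcbv npcx cby bco gmcfc qyd zeu fzue llufk
Hunk 2: at line 3 remove [cby] add [xctsd,lkzc] -> 12 lines: njqeq eqqqn mlcbv npcx xctsd lkzc bco gmcfc qyd zeu fzue llufk
Hunk 3: at line 6 remove [gmcfc,qyd] add [tmh] -> 11 lines: njqeq eqqqn mlcbv npcx xctsd lkzc bco tmh zeu fzue llufk
Hunk 4: at line 3 remove [xctsd,lkzc,bco] add [vmig,drdi,afzv] -> 11 lines: njqeq eqqqn mlcbv npcx vmig drdi afzv tmh zeu fzue llufk

Answer: njqeq
eqqqn
mlcbv
npcx
vmig
drdi
afzv
tmh
zeu
fzue
llufk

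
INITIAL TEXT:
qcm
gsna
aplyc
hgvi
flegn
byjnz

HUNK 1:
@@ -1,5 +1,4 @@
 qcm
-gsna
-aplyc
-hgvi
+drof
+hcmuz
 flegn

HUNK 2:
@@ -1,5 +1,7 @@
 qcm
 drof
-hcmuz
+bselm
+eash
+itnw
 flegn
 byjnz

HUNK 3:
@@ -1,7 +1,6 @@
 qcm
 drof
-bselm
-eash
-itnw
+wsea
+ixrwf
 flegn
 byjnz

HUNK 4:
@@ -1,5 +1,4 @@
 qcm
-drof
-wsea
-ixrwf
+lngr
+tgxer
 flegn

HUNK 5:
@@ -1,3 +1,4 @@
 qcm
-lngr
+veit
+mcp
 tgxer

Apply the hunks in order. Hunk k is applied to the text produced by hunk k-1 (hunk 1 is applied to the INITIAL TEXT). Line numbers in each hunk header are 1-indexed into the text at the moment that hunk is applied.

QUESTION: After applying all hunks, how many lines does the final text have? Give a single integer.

Answer: 6

Derivation:
Hunk 1: at line 1 remove [gsna,aplyc,hgvi] add [drof,hcmuz] -> 5 lines: qcm drof hcmuz flegn byjnz
Hunk 2: at line 1 remove [hcmuz] add [bselm,eash,itnw] -> 7 lines: qcm drof bselm eash itnw flegn byjnz
Hunk 3: at line 1 remove [bselm,eash,itnw] add [wsea,ixrwf] -> 6 lines: qcm drof wsea ixrwf flegn byjnz
Hunk 4: at line 1 remove [drof,wsea,ixrwf] add [lngr,tgxer] -> 5 lines: qcm lngr tgxer flegn byjnz
Hunk 5: at line 1 remove [lngr] add [veit,mcp] -> 6 lines: qcm veit mcp tgxer flegn byjnz
Final line count: 6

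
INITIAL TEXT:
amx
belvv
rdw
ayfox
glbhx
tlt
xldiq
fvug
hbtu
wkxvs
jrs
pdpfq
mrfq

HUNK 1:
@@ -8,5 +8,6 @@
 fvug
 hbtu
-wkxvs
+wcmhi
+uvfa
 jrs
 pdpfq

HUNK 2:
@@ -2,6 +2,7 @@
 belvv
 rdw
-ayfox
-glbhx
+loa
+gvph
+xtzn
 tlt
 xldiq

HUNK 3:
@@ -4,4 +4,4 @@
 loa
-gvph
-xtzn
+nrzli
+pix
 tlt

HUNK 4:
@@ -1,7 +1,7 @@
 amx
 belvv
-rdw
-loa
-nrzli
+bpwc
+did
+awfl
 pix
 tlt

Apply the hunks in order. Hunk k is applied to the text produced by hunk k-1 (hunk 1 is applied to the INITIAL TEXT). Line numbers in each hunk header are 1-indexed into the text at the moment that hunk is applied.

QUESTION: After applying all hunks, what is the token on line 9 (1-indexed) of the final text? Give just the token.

Hunk 1: at line 8 remove [wkxvs] add [wcmhi,uvfa] -> 14 lines: amx belvv rdw ayfox glbhx tlt xldiq fvug hbtu wcmhi uvfa jrs pdpfq mrfq
Hunk 2: at line 2 remove [ayfox,glbhx] add [loa,gvph,xtzn] -> 15 lines: amx belvv rdw loa gvph xtzn tlt xldiq fvug hbtu wcmhi uvfa jrs pdpfq mrfq
Hunk 3: at line 4 remove [gvph,xtzn] add [nrzli,pix] -> 15 lines: amx belvv rdw loa nrzli pix tlt xldiq fvug hbtu wcmhi uvfa jrs pdpfq mrfq
Hunk 4: at line 1 remove [rdw,loa,nrzli] add [bpwc,did,awfl] -> 15 lines: amx belvv bpwc did awfl pix tlt xldiq fvug hbtu wcmhi uvfa jrs pdpfq mrfq
Final line 9: fvug

Answer: fvug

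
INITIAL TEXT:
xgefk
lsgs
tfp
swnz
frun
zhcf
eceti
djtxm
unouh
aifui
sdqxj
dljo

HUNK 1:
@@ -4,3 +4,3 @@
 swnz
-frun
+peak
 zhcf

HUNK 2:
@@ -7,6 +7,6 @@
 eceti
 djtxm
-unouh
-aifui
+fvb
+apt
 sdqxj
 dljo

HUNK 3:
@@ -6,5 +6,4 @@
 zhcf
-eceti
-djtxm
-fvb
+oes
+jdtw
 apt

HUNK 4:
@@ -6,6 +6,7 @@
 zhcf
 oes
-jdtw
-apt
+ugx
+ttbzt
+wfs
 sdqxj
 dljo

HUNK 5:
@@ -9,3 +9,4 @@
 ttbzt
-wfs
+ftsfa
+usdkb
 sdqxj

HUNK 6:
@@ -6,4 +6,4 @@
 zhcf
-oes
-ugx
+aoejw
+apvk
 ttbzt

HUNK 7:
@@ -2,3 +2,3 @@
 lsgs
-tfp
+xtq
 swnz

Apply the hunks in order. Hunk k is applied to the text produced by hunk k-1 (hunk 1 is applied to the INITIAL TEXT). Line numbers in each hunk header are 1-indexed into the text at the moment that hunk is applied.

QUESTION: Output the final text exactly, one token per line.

Answer: xgefk
lsgs
xtq
swnz
peak
zhcf
aoejw
apvk
ttbzt
ftsfa
usdkb
sdqxj
dljo

Derivation:
Hunk 1: at line 4 remove [frun] add [peak] -> 12 lines: xgefk lsgs tfp swnz peak zhcf eceti djtxm unouh aifui sdqxj dljo
Hunk 2: at line 7 remove [unouh,aifui] add [fvb,apt] -> 12 lines: xgefk lsgs tfp swnz peak zhcf eceti djtxm fvb apt sdqxj dljo
Hunk 3: at line 6 remove [eceti,djtxm,fvb] add [oes,jdtw] -> 11 lines: xgefk lsgs tfp swnz peak zhcf oes jdtw apt sdqxj dljo
Hunk 4: at line 6 remove [jdtw,apt] add [ugx,ttbzt,wfs] -> 12 lines: xgefk lsgs tfp swnz peak zhcf oes ugx ttbzt wfs sdqxj dljo
Hunk 5: at line 9 remove [wfs] add [ftsfa,usdkb] -> 13 lines: xgefk lsgs tfp swnz peak zhcf oes ugx ttbzt ftsfa usdkb sdqxj dljo
Hunk 6: at line 6 remove [oes,ugx] add [aoejw,apvk] -> 13 lines: xgefk lsgs tfp swnz peak zhcf aoejw apvk ttbzt ftsfa usdkb sdqxj dljo
Hunk 7: at line 2 remove [tfp] add [xtq] -> 13 lines: xgefk lsgs xtq swnz peak zhcf aoejw apvk ttbzt ftsfa usdkb sdqxj dljo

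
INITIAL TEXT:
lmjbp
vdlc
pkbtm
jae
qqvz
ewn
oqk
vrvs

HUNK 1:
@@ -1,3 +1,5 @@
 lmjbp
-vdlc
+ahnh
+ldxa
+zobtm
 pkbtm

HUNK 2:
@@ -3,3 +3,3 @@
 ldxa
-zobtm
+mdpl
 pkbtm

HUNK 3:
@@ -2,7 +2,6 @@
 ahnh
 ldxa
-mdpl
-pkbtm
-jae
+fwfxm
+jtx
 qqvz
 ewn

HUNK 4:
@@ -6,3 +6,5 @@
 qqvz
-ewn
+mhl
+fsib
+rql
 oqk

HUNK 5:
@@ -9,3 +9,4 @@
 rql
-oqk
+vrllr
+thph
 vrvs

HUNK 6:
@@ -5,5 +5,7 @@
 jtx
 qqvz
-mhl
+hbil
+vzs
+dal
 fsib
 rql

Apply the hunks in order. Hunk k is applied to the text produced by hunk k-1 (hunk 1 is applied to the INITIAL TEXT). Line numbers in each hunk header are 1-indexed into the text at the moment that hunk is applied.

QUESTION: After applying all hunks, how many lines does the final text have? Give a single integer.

Hunk 1: at line 1 remove [vdlc] add [ahnh,ldxa,zobtm] -> 10 lines: lmjbp ahnh ldxa zobtm pkbtm jae qqvz ewn oqk vrvs
Hunk 2: at line 3 remove [zobtm] add [mdpl] -> 10 lines: lmjbp ahnh ldxa mdpl pkbtm jae qqvz ewn oqk vrvs
Hunk 3: at line 2 remove [mdpl,pkbtm,jae] add [fwfxm,jtx] -> 9 lines: lmjbp ahnh ldxa fwfxm jtx qqvz ewn oqk vrvs
Hunk 4: at line 6 remove [ewn] add [mhl,fsib,rql] -> 11 lines: lmjbp ahnh ldxa fwfxm jtx qqvz mhl fsib rql oqk vrvs
Hunk 5: at line 9 remove [oqk] add [vrllr,thph] -> 12 lines: lmjbp ahnh ldxa fwfxm jtx qqvz mhl fsib rql vrllr thph vrvs
Hunk 6: at line 5 remove [mhl] add [hbil,vzs,dal] -> 14 lines: lmjbp ahnh ldxa fwfxm jtx qqvz hbil vzs dal fsib rql vrllr thph vrvs
Final line count: 14

Answer: 14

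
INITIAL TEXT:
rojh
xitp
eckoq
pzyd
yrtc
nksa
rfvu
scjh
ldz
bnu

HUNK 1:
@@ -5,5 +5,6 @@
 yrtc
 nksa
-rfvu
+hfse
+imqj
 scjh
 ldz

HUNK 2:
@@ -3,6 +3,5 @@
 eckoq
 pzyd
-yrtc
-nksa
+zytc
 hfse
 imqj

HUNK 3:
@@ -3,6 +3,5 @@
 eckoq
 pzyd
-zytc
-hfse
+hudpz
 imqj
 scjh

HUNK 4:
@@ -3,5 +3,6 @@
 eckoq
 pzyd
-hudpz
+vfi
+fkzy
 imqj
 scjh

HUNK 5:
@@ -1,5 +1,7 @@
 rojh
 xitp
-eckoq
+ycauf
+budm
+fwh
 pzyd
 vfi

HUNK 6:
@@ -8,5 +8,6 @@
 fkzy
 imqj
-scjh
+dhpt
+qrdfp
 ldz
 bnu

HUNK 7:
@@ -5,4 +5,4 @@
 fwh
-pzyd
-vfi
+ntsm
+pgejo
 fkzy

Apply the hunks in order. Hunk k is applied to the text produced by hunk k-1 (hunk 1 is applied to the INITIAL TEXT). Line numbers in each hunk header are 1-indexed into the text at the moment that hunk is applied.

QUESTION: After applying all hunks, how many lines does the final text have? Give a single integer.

Answer: 13

Derivation:
Hunk 1: at line 5 remove [rfvu] add [hfse,imqj] -> 11 lines: rojh xitp eckoq pzyd yrtc nksa hfse imqj scjh ldz bnu
Hunk 2: at line 3 remove [yrtc,nksa] add [zytc] -> 10 lines: rojh xitp eckoq pzyd zytc hfse imqj scjh ldz bnu
Hunk 3: at line 3 remove [zytc,hfse] add [hudpz] -> 9 lines: rojh xitp eckoq pzyd hudpz imqj scjh ldz bnu
Hunk 4: at line 3 remove [hudpz] add [vfi,fkzy] -> 10 lines: rojh xitp eckoq pzyd vfi fkzy imqj scjh ldz bnu
Hunk 5: at line 1 remove [eckoq] add [ycauf,budm,fwh] -> 12 lines: rojh xitp ycauf budm fwh pzyd vfi fkzy imqj scjh ldz bnu
Hunk 6: at line 8 remove [scjh] add [dhpt,qrdfp] -> 13 lines: rojh xitp ycauf budm fwh pzyd vfi fkzy imqj dhpt qrdfp ldz bnu
Hunk 7: at line 5 remove [pzyd,vfi] add [ntsm,pgejo] -> 13 lines: rojh xitp ycauf budm fwh ntsm pgejo fkzy imqj dhpt qrdfp ldz bnu
Final line count: 13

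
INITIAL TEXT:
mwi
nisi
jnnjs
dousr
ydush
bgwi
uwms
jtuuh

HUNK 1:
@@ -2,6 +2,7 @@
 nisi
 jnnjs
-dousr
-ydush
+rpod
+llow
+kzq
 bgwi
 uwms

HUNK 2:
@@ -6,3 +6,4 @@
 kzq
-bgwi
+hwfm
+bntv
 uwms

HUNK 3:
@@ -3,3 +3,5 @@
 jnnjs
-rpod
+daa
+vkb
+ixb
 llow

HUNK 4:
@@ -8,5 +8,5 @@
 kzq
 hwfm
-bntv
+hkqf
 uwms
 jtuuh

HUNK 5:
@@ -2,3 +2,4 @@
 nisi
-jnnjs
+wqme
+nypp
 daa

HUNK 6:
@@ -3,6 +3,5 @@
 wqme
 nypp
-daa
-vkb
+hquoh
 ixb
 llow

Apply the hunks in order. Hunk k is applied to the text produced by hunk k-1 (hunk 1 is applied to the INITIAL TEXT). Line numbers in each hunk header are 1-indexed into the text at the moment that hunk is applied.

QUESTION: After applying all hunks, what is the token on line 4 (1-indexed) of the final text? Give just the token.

Hunk 1: at line 2 remove [dousr,ydush] add [rpod,llow,kzq] -> 9 lines: mwi nisi jnnjs rpod llow kzq bgwi uwms jtuuh
Hunk 2: at line 6 remove [bgwi] add [hwfm,bntv] -> 10 lines: mwi nisi jnnjs rpod llow kzq hwfm bntv uwms jtuuh
Hunk 3: at line 3 remove [rpod] add [daa,vkb,ixb] -> 12 lines: mwi nisi jnnjs daa vkb ixb llow kzq hwfm bntv uwms jtuuh
Hunk 4: at line 8 remove [bntv] add [hkqf] -> 12 lines: mwi nisi jnnjs daa vkb ixb llow kzq hwfm hkqf uwms jtuuh
Hunk 5: at line 2 remove [jnnjs] add [wqme,nypp] -> 13 lines: mwi nisi wqme nypp daa vkb ixb llow kzq hwfm hkqf uwms jtuuh
Hunk 6: at line 3 remove [daa,vkb] add [hquoh] -> 12 lines: mwi nisi wqme nypp hquoh ixb llow kzq hwfm hkqf uwms jtuuh
Final line 4: nypp

Answer: nypp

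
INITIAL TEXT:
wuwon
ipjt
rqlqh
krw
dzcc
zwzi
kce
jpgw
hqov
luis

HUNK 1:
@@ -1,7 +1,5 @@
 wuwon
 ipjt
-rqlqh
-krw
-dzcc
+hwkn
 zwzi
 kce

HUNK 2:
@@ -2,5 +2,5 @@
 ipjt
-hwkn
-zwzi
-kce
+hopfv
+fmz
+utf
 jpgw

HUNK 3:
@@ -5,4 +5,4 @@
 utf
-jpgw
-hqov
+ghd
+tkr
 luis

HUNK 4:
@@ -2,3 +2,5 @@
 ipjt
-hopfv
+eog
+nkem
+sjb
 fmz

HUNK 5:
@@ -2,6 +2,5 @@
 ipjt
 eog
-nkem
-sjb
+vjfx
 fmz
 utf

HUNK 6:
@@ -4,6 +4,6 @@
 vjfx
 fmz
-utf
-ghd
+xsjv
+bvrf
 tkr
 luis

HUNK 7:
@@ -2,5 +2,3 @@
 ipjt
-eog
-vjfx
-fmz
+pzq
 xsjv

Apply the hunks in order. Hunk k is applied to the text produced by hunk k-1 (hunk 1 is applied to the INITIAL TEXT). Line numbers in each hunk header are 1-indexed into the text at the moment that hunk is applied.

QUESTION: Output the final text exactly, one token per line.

Answer: wuwon
ipjt
pzq
xsjv
bvrf
tkr
luis

Derivation:
Hunk 1: at line 1 remove [rqlqh,krw,dzcc] add [hwkn] -> 8 lines: wuwon ipjt hwkn zwzi kce jpgw hqov luis
Hunk 2: at line 2 remove [hwkn,zwzi,kce] add [hopfv,fmz,utf] -> 8 lines: wuwon ipjt hopfv fmz utf jpgw hqov luis
Hunk 3: at line 5 remove [jpgw,hqov] add [ghd,tkr] -> 8 lines: wuwon ipjt hopfv fmz utf ghd tkr luis
Hunk 4: at line 2 remove [hopfv] add [eog,nkem,sjb] -> 10 lines: wuwon ipjt eog nkem sjb fmz utf ghd tkr luis
Hunk 5: at line 2 remove [nkem,sjb] add [vjfx] -> 9 lines: wuwon ipjt eog vjfx fmz utf ghd tkr luis
Hunk 6: at line 4 remove [utf,ghd] add [xsjv,bvrf] -> 9 lines: wuwon ipjt eog vjfx fmz xsjv bvrf tkr luis
Hunk 7: at line 2 remove [eog,vjfx,fmz] add [pzq] -> 7 lines: wuwon ipjt pzq xsjv bvrf tkr luis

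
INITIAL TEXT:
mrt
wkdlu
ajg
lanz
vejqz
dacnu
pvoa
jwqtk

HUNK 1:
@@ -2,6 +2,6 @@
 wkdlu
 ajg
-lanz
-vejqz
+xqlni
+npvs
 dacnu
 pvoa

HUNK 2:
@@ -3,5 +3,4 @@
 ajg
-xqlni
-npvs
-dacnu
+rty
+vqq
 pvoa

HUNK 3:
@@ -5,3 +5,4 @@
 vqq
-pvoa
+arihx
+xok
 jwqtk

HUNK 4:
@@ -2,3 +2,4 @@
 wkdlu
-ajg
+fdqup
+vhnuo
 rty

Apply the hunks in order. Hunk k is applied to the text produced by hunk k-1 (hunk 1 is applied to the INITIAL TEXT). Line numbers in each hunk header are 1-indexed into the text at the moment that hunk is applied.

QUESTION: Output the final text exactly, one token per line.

Hunk 1: at line 2 remove [lanz,vejqz] add [xqlni,npvs] -> 8 lines: mrt wkdlu ajg xqlni npvs dacnu pvoa jwqtk
Hunk 2: at line 3 remove [xqlni,npvs,dacnu] add [rty,vqq] -> 7 lines: mrt wkdlu ajg rty vqq pvoa jwqtk
Hunk 3: at line 5 remove [pvoa] add [arihx,xok] -> 8 lines: mrt wkdlu ajg rty vqq arihx xok jwqtk
Hunk 4: at line 2 remove [ajg] add [fdqup,vhnuo] -> 9 lines: mrt wkdlu fdqup vhnuo rty vqq arihx xok jwqtk

Answer: mrt
wkdlu
fdqup
vhnuo
rty
vqq
arihx
xok
jwqtk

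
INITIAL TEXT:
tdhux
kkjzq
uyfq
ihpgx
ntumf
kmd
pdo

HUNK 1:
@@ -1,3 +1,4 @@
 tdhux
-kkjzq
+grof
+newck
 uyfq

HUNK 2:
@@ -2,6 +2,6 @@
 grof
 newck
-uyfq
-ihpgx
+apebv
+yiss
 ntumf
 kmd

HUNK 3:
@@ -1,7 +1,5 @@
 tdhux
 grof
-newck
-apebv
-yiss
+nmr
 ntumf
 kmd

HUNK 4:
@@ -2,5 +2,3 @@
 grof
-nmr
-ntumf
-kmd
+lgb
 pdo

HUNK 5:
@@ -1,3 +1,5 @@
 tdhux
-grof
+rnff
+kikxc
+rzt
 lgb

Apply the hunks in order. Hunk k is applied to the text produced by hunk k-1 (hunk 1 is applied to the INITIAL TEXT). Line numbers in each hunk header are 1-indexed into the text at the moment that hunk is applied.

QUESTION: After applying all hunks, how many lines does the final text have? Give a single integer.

Hunk 1: at line 1 remove [kkjzq] add [grof,newck] -> 8 lines: tdhux grof newck uyfq ihpgx ntumf kmd pdo
Hunk 2: at line 2 remove [uyfq,ihpgx] add [apebv,yiss] -> 8 lines: tdhux grof newck apebv yiss ntumf kmd pdo
Hunk 3: at line 1 remove [newck,apebv,yiss] add [nmr] -> 6 lines: tdhux grof nmr ntumf kmd pdo
Hunk 4: at line 2 remove [nmr,ntumf,kmd] add [lgb] -> 4 lines: tdhux grof lgb pdo
Hunk 5: at line 1 remove [grof] add [rnff,kikxc,rzt] -> 6 lines: tdhux rnff kikxc rzt lgb pdo
Final line count: 6

Answer: 6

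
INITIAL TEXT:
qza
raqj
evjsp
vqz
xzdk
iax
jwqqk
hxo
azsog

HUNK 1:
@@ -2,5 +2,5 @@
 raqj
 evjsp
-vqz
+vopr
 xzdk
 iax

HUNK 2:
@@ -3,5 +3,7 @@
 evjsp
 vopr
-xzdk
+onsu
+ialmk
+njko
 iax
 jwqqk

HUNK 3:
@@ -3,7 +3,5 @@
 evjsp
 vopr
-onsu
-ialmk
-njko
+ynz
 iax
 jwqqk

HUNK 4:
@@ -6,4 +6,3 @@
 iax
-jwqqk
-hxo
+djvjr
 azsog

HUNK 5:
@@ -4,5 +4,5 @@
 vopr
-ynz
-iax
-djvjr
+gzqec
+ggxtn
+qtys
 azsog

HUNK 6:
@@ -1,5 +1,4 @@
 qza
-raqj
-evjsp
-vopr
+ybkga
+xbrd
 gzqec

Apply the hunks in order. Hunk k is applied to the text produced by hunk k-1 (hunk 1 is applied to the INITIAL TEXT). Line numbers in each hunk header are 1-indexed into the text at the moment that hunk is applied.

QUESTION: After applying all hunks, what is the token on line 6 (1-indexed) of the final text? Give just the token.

Answer: qtys

Derivation:
Hunk 1: at line 2 remove [vqz] add [vopr] -> 9 lines: qza raqj evjsp vopr xzdk iax jwqqk hxo azsog
Hunk 2: at line 3 remove [xzdk] add [onsu,ialmk,njko] -> 11 lines: qza raqj evjsp vopr onsu ialmk njko iax jwqqk hxo azsog
Hunk 3: at line 3 remove [onsu,ialmk,njko] add [ynz] -> 9 lines: qza raqj evjsp vopr ynz iax jwqqk hxo azsog
Hunk 4: at line 6 remove [jwqqk,hxo] add [djvjr] -> 8 lines: qza raqj evjsp vopr ynz iax djvjr azsog
Hunk 5: at line 4 remove [ynz,iax,djvjr] add [gzqec,ggxtn,qtys] -> 8 lines: qza raqj evjsp vopr gzqec ggxtn qtys azsog
Hunk 6: at line 1 remove [raqj,evjsp,vopr] add [ybkga,xbrd] -> 7 lines: qza ybkga xbrd gzqec ggxtn qtys azsog
Final line 6: qtys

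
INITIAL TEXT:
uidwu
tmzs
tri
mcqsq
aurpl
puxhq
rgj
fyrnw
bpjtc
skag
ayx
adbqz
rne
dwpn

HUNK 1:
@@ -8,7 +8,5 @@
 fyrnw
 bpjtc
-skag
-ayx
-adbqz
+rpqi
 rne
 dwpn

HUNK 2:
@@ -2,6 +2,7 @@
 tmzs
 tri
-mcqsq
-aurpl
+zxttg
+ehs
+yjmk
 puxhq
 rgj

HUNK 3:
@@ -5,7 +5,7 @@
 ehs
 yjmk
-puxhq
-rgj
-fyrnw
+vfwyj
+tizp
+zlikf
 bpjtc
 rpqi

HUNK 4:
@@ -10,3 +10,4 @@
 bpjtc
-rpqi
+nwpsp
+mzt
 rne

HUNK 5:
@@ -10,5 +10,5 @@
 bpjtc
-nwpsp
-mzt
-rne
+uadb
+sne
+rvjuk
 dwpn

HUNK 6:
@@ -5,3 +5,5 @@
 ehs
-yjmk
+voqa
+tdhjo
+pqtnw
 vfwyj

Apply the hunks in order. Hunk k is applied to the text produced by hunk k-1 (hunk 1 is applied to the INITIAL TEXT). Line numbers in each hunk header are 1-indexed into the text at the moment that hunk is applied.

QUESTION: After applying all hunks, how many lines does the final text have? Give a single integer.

Answer: 16

Derivation:
Hunk 1: at line 8 remove [skag,ayx,adbqz] add [rpqi] -> 12 lines: uidwu tmzs tri mcqsq aurpl puxhq rgj fyrnw bpjtc rpqi rne dwpn
Hunk 2: at line 2 remove [mcqsq,aurpl] add [zxttg,ehs,yjmk] -> 13 lines: uidwu tmzs tri zxttg ehs yjmk puxhq rgj fyrnw bpjtc rpqi rne dwpn
Hunk 3: at line 5 remove [puxhq,rgj,fyrnw] add [vfwyj,tizp,zlikf] -> 13 lines: uidwu tmzs tri zxttg ehs yjmk vfwyj tizp zlikf bpjtc rpqi rne dwpn
Hunk 4: at line 10 remove [rpqi] add [nwpsp,mzt] -> 14 lines: uidwu tmzs tri zxttg ehs yjmk vfwyj tizp zlikf bpjtc nwpsp mzt rne dwpn
Hunk 5: at line 10 remove [nwpsp,mzt,rne] add [uadb,sne,rvjuk] -> 14 lines: uidwu tmzs tri zxttg ehs yjmk vfwyj tizp zlikf bpjtc uadb sne rvjuk dwpn
Hunk 6: at line 5 remove [yjmk] add [voqa,tdhjo,pqtnw] -> 16 lines: uidwu tmzs tri zxttg ehs voqa tdhjo pqtnw vfwyj tizp zlikf bpjtc uadb sne rvjuk dwpn
Final line count: 16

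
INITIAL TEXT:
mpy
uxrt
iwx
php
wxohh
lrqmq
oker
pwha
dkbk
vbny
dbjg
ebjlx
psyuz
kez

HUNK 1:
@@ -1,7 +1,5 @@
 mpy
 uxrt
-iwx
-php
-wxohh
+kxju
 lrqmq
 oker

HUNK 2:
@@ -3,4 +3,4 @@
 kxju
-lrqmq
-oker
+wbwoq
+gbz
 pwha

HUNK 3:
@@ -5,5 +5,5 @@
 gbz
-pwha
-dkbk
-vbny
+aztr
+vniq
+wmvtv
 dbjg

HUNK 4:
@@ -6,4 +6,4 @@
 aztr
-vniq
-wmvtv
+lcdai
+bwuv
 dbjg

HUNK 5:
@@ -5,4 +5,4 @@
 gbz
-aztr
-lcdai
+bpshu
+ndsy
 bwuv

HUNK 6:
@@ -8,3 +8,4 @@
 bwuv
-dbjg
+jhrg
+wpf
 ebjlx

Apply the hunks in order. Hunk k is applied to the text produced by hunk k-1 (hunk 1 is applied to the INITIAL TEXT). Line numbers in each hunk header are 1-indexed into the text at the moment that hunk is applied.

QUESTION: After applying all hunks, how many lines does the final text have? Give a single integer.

Answer: 13

Derivation:
Hunk 1: at line 1 remove [iwx,php,wxohh] add [kxju] -> 12 lines: mpy uxrt kxju lrqmq oker pwha dkbk vbny dbjg ebjlx psyuz kez
Hunk 2: at line 3 remove [lrqmq,oker] add [wbwoq,gbz] -> 12 lines: mpy uxrt kxju wbwoq gbz pwha dkbk vbny dbjg ebjlx psyuz kez
Hunk 3: at line 5 remove [pwha,dkbk,vbny] add [aztr,vniq,wmvtv] -> 12 lines: mpy uxrt kxju wbwoq gbz aztr vniq wmvtv dbjg ebjlx psyuz kez
Hunk 4: at line 6 remove [vniq,wmvtv] add [lcdai,bwuv] -> 12 lines: mpy uxrt kxju wbwoq gbz aztr lcdai bwuv dbjg ebjlx psyuz kez
Hunk 5: at line 5 remove [aztr,lcdai] add [bpshu,ndsy] -> 12 lines: mpy uxrt kxju wbwoq gbz bpshu ndsy bwuv dbjg ebjlx psyuz kez
Hunk 6: at line 8 remove [dbjg] add [jhrg,wpf] -> 13 lines: mpy uxrt kxju wbwoq gbz bpshu ndsy bwuv jhrg wpf ebjlx psyuz kez
Final line count: 13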